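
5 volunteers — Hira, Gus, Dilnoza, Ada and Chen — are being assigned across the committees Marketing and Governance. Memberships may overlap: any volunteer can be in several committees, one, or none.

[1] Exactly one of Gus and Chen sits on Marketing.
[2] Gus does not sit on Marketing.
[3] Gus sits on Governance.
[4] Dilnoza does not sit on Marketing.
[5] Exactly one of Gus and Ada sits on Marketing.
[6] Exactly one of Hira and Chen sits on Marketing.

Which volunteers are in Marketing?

Marketing = {Ada, Chen}

From (2): Gus ∉ Marketing.
From (3): Gus ∈ Governance.
From (4): Dilnoza ∉ Marketing.
(1) (exactly one): Chen ∈ Marketing.
(5) (exactly one): Ada ∈ Marketing.
(6) (exactly one): Hira ∉ Marketing.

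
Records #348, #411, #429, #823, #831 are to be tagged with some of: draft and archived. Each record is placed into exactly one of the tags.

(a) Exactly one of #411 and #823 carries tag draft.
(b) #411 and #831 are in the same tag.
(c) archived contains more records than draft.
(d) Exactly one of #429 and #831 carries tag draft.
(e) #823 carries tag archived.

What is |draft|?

From (e): #823 ∈ archived.
(a) (exactly one): #411 ∈ draft.
(b): #831 matches #411: #831 ∈ draft.
(d) (exactly one): #429 ∉ draft.
Only one tag left: #429 ∈ archived.
Suppose #348 ∈ draft: no assignment then satisfies all the clues, so #348 ∉ draft.

2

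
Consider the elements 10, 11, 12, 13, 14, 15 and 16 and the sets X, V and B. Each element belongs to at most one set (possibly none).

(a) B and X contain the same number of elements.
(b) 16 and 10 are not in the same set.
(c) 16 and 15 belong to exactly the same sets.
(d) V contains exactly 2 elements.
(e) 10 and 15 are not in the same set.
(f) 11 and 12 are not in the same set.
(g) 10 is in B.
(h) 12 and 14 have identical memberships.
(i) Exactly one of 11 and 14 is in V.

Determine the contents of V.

From (g): 10 ∈ B.
(b): 16 ∉ B.
(c): 15 matches 16: 15 ∉ B.
Suppose 11 ∈ V: no assignment then satisfies all the clues, so 11 ∉ V.

V = {12, 14}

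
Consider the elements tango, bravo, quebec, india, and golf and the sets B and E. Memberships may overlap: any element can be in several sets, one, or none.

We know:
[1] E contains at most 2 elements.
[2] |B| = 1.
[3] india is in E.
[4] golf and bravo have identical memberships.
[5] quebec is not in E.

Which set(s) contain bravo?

From (3): india ∈ E.
From (5): quebec ∉ E.
Suppose bravo ∈ B: no assignment then satisfies all the clues, so bravo ∉ B.

bravo: none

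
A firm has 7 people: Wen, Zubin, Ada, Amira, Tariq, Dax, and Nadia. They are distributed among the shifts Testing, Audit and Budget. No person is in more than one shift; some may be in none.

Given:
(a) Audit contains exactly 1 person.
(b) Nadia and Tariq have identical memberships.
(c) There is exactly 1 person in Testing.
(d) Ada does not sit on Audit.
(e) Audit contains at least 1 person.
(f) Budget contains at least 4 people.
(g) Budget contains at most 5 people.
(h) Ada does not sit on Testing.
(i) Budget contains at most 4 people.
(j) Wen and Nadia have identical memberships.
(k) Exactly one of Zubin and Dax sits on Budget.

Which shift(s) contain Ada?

Ada: none

From (d): Ada ∉ Audit.
From (h): Ada ∉ Testing.
Suppose Ada ∈ Budget: no assignment then satisfies all the clues, so Ada ∉ Budget.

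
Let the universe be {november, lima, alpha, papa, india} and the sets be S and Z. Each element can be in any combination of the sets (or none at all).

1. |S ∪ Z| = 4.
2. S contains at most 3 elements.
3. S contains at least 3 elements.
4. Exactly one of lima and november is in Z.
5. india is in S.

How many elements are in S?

3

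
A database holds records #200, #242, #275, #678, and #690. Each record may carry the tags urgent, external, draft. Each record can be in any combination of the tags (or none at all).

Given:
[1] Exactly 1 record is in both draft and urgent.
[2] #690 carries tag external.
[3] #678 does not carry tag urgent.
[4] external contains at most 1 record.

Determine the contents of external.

From (2): #690 ∈ external.
From (3): #678 ∉ urgent.
(4): external already has 1, so the rest are out.

external = {#690}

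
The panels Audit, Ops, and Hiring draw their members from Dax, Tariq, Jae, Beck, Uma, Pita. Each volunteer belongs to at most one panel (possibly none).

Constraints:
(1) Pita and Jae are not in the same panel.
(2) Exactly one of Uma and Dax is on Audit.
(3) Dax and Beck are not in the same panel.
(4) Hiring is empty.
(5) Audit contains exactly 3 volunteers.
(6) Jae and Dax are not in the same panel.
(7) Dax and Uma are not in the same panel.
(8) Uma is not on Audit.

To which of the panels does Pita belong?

Pita: Audit

From (8): Uma ∉ Audit.
(2) (exactly one): Dax ∈ Audit.
(3): Beck ∉ Audit.
(4): Hiring already has 0, so the rest are out.
(6): Jae ∉ Audit.
(5): only 3 candidates remain for Audit, so all are in.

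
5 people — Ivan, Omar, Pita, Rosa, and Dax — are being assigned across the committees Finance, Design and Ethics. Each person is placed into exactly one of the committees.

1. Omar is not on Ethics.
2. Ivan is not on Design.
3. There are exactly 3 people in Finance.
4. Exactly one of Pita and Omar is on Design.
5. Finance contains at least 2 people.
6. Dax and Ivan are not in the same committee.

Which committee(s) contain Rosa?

Rosa: Finance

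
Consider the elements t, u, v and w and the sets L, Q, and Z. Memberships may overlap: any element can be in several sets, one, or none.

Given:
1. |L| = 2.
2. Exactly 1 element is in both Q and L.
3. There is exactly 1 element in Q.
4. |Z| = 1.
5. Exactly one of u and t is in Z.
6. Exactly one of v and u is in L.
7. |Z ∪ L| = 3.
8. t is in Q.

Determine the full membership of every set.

From (8): t ∈ Q.
(3): Q already has 1, so the rest are out.
Suppose t ∉ L: no assignment then satisfies all the clues, so t ∈ L.

L = {t, v}; Q = {t}; Z = {u}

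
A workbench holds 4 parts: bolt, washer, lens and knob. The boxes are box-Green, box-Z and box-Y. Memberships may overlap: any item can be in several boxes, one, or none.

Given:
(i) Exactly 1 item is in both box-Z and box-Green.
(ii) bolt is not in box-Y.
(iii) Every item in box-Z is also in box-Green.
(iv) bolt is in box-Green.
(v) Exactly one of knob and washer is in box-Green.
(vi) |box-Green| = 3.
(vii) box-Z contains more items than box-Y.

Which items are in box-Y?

box-Y = {}

From (ii): bolt ∉ box-Y.
From (iv): bolt ∈ box-Green.
Suppose washer ∈ box-Y: no assignment then satisfies all the clues, so washer ∉ box-Y.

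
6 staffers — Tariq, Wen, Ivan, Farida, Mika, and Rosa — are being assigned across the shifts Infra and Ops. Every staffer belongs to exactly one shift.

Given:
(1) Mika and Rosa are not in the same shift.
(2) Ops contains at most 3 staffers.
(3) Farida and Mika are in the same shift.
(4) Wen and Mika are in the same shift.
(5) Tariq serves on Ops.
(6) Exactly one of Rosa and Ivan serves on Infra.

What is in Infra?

Infra = {Farida, Ivan, Mika, Wen}

From (5): Tariq ∈ Ops.
Suppose Wen ∉ Infra: no assignment then satisfies all the clues, so Wen ∈ Infra.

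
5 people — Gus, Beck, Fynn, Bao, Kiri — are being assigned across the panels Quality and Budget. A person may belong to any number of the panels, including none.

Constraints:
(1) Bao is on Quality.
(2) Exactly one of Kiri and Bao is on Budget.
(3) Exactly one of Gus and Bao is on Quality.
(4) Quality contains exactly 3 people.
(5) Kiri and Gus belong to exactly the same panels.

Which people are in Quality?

Quality = {Bao, Beck, Fynn}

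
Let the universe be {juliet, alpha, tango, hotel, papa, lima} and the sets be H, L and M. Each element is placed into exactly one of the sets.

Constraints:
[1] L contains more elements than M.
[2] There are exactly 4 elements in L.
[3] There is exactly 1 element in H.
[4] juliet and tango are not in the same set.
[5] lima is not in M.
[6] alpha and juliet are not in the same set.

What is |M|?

1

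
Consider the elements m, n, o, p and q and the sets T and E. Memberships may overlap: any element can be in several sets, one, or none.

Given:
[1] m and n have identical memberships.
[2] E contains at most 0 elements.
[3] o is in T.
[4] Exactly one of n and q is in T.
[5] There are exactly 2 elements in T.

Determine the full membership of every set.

T = {o, q}; E = {}

From (3): o ∈ T.
(2): E already has 0, so the rest are out.
Suppose m ∈ T: no assignment then satisfies all the clues, so m ∉ T.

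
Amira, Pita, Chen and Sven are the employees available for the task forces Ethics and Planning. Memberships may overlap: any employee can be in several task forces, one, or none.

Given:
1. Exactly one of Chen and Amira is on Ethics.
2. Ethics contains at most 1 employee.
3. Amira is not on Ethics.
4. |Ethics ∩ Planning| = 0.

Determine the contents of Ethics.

From (3): Amira ∉ Ethics.
(1) (exactly one): Chen ∈ Ethics.
(2): Ethics already has 1, so the rest are out.

Ethics = {Chen}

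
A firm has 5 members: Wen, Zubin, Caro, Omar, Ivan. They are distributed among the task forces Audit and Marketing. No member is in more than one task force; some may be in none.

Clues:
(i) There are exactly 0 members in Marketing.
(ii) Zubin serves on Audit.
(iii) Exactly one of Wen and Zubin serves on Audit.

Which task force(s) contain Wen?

From (ii): Zubin ∈ Audit.
(i): Marketing already has 0, so the rest are out.
(iii) (exactly one): Wen ∉ Audit.

Wen: none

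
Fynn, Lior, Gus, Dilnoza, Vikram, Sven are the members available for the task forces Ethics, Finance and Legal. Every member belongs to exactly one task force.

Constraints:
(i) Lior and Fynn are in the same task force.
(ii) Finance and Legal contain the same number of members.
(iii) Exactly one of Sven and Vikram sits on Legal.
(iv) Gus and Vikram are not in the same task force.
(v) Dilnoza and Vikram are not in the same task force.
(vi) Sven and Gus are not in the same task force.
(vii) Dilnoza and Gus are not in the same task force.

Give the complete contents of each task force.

Ethics = {Dilnoza, Fynn, Lior, Sven}; Finance = {Gus}; Legal = {Vikram}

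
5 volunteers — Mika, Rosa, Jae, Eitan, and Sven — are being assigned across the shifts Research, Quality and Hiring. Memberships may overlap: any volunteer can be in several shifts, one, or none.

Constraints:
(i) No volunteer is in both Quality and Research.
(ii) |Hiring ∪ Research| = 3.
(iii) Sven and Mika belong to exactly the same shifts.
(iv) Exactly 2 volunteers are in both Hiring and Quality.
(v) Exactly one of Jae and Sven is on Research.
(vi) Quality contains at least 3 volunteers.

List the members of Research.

Research = {Jae}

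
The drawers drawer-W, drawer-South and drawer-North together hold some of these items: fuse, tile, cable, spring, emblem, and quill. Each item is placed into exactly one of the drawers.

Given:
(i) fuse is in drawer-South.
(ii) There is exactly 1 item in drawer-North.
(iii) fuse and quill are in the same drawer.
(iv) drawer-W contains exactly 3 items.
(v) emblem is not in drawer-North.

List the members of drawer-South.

From (i): fuse ∈ drawer-South.
From (v): emblem ∉ drawer-North.
(iii): quill matches fuse: quill ∉ drawer-W.
(iii): quill matches fuse: quill ∈ drawer-South.
Suppose tile ∈ drawer-South: no assignment then satisfies all the clues, so tile ∉ drawer-South.

drawer-South = {fuse, quill}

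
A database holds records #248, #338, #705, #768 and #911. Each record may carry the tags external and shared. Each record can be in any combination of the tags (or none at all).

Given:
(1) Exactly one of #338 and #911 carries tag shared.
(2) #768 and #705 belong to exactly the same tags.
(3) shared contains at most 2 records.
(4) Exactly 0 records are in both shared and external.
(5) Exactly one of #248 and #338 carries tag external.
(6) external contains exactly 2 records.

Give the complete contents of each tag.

external = {#248, #911}; shared = {#338}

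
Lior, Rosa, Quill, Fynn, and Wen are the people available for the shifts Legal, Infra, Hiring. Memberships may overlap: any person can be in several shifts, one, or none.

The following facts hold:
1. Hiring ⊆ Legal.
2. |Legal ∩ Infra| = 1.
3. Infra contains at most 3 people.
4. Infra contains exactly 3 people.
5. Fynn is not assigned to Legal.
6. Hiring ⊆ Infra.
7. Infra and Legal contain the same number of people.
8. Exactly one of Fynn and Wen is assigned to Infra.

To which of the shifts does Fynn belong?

From (5): Fynn ∉ Legal.
(1) contrapositive: Fynn ∉ Hiring.
Suppose Fynn ∉ Infra: no assignment then satisfies all the clues, so Fynn ∈ Infra.

Fynn: Infra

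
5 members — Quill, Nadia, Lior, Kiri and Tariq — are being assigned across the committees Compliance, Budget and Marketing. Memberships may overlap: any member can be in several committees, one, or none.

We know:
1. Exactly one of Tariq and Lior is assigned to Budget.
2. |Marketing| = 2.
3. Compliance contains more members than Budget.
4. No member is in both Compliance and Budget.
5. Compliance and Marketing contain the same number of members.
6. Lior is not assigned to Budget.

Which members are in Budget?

Budget = {Tariq}

From (6): Lior ∉ Budget.
(1) (exactly one): Tariq ∈ Budget.
(4) (disjoint): Tariq ∉ Compliance.
Suppose Quill ∈ Budget: no assignment then satisfies all the clues, so Quill ∉ Budget.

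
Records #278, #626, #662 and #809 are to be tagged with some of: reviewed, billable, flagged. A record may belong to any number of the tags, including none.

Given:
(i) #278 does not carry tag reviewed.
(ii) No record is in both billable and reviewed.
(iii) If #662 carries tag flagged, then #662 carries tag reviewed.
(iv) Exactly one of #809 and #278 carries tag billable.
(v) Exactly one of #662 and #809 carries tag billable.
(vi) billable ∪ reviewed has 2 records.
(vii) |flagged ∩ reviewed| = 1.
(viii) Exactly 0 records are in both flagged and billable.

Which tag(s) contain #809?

#809: billable

From (i): #278 ∉ reviewed.
Suppose #809 ∈ reviewed: no assignment then satisfies all the clues, so #809 ∉ reviewed.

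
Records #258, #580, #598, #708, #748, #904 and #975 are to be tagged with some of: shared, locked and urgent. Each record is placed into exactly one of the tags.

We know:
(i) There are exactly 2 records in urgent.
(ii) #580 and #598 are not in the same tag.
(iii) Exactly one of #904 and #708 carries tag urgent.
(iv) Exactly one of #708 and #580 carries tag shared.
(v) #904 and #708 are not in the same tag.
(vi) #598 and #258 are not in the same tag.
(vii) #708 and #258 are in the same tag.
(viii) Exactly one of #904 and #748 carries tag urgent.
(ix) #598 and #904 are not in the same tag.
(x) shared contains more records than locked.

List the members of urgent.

urgent = {#580, #904}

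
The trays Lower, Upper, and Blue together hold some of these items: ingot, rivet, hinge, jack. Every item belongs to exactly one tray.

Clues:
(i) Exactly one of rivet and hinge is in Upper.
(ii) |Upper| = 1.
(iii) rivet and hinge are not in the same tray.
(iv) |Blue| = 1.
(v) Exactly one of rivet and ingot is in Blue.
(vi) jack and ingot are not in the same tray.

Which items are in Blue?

Blue = {ingot}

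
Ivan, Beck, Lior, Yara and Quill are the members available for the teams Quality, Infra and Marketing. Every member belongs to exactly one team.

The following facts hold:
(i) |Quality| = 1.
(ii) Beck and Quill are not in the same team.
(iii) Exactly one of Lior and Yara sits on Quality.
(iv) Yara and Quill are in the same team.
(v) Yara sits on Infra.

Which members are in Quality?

From (v): Yara ∈ Infra.
(iii) (exactly one): Lior ∈ Quality.
(iv): Quill matches Yara: Quill ∉ Quality.
(iv): Quill matches Yara: Quill ∈ Infra.
(i): Quality already has 1, so the rest are out.
(ii): Beck ∉ Infra.
Only one team left: Beck ∈ Marketing.

Quality = {Lior}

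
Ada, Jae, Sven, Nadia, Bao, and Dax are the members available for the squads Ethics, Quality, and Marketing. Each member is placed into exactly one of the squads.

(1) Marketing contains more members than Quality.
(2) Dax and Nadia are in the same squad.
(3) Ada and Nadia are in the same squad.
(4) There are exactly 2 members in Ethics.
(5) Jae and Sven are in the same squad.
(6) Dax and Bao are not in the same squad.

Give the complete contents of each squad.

Ethics = {Jae, Sven}; Quality = {Bao}; Marketing = {Ada, Dax, Nadia}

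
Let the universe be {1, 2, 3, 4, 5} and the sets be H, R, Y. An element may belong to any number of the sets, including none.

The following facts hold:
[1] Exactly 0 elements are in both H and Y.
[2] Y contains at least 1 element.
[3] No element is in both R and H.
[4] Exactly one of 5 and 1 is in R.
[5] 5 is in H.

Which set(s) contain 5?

5: H

From (5): 5 ∈ H.
(3) (disjoint): 5 ∉ R.
(4) (exactly one): 1 ∈ R.
(3) (disjoint): 1 ∉ H.
Suppose 5 ∈ Y: no assignment then satisfies all the clues, so 5 ∉ Y.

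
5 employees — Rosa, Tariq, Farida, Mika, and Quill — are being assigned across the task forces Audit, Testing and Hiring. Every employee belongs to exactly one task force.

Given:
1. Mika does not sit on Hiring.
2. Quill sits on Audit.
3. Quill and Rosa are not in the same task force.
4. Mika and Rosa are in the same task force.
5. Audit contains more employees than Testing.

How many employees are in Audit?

From (1): Mika ∉ Hiring.
From (2): Quill ∈ Audit.
(3): Rosa ∉ Audit.
(4): Mika matches Rosa: Mika ∉ Audit.
(4): Rosa matches Mika: Rosa ∉ Hiring.
Only one task force left: Rosa ∈ Testing.
Only one task force left: Mika ∈ Testing.
Suppose Tariq ∉ Audit: no assignment then satisfies all the clues, so Tariq ∈ Audit.

3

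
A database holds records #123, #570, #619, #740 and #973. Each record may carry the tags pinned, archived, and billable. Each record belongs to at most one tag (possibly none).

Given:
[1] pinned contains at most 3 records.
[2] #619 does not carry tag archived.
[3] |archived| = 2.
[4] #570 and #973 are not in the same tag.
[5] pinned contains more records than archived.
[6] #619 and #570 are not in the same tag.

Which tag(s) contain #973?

#973: pinned

From (2): #619 ∉ archived.
Suppose #973 ∉ pinned: no assignment then satisfies all the clues, so #973 ∈ pinned.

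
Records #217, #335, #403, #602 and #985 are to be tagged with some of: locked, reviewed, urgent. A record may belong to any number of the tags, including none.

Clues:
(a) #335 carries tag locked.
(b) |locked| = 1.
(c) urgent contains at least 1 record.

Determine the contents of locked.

From (a): #335 ∈ locked.
(b): locked already has 1, so the rest are out.

locked = {#335}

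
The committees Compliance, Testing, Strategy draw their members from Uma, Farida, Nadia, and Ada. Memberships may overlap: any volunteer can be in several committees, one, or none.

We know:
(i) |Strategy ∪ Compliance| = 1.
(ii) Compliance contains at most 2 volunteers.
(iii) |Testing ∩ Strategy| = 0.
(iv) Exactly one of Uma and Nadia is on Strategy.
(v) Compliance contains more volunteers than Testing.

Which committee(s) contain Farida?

Farida: none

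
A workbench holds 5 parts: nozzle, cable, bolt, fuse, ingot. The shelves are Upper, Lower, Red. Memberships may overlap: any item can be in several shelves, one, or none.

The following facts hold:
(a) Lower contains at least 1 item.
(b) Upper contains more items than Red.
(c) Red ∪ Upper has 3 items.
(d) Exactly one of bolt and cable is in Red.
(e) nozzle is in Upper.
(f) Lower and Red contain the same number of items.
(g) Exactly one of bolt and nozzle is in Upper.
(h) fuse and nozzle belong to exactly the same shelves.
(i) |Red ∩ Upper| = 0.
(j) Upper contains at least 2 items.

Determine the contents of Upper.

Upper = {fuse, nozzle}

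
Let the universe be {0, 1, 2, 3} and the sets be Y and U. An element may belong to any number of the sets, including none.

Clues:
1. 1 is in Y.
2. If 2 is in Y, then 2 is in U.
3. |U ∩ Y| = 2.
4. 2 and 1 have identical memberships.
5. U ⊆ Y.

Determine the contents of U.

U = {1, 2}

From (1): 1 ∈ Y.
(4): 2 matches 1: 2 ∈ Y.
(2): 2 ∈ U.
(4): 1 matches 2: 1 ∈ U.
Suppose 0 ∈ U: no assignment then satisfies all the clues, so 0 ∉ U.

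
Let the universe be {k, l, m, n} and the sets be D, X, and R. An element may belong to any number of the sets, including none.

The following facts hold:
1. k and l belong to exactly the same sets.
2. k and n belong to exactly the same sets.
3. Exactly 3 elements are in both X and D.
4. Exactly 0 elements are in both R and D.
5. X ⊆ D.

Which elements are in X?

X = {k, l, n}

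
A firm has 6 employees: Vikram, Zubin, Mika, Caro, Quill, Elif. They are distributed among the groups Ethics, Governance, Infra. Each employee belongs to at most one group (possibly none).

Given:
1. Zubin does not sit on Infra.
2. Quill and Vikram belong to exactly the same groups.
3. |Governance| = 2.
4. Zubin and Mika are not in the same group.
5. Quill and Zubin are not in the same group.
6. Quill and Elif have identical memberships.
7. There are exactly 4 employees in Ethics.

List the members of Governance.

Governance = {Caro, Zubin}

From (1): Zubin ∉ Infra.
Suppose Vikram ∈ Governance: no assignment then satisfies all the clues, so Vikram ∉ Governance.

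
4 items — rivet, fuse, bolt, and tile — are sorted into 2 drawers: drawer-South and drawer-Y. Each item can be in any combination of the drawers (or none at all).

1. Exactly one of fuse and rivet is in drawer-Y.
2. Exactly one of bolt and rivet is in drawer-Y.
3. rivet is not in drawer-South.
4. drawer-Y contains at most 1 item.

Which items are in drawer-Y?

drawer-Y = {rivet}

From (3): rivet ∉ drawer-South.
Suppose rivet ∉ drawer-Y: no assignment then satisfies all the clues, so rivet ∈ drawer-Y.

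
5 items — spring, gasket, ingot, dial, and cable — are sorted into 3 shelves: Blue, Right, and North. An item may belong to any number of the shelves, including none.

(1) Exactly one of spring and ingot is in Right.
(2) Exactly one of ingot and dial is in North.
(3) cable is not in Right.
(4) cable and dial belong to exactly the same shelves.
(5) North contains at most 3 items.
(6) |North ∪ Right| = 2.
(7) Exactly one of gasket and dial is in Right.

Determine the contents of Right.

Right = {gasket, ingot}

From (3): cable ∉ Right.
(4): dial matches cable: dial ∉ Right.
(7) (exactly one): gasket ∈ Right.
Suppose spring ∈ Right: no assignment then satisfies all the clues, so spring ∉ Right.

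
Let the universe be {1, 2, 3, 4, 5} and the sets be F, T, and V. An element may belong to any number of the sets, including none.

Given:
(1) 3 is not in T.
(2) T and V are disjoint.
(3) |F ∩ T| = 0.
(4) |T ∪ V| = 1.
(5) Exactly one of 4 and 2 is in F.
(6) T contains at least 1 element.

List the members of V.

V = {}

From (1): 3 ∉ T.
Suppose 1 ∈ V: no assignment then satisfies all the clues, so 1 ∉ V.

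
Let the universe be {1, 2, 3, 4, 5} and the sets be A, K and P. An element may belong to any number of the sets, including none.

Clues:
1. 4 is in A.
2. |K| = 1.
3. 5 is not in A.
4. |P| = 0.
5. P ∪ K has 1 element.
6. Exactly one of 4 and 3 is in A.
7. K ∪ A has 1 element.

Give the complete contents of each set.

A = {4}; K = {4}; P = {}

From (1): 4 ∈ A.
From (3): 5 ∉ A.
(4): P already has 0, so the rest are out.
(6) (exactly one): 3 ∉ A.
Suppose 1 ∈ A: no assignment then satisfies all the clues, so 1 ∉ A.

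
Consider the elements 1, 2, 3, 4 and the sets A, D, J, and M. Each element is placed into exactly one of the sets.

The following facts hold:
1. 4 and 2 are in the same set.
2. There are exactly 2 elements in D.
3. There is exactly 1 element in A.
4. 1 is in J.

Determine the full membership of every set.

A = {3}; D = {2, 4}; J = {1}; M = {}

From (4): 1 ∈ J.
Suppose 2 ∈ A: no assignment then satisfies all the clues, so 2 ∉ A.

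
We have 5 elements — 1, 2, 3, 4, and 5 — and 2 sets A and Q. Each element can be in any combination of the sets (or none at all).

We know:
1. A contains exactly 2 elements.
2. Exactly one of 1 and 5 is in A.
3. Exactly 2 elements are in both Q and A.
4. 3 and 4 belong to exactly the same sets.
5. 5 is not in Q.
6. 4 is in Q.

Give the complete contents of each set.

A = {1, 2}; Q = {1, 2, 3, 4}

From (5): 5 ∉ Q.
From (6): 4 ∈ Q.
(4): 3 matches 4: 3 ∈ Q.
Suppose 1 ∉ A: no assignment then satisfies all the clues, so 1 ∈ A.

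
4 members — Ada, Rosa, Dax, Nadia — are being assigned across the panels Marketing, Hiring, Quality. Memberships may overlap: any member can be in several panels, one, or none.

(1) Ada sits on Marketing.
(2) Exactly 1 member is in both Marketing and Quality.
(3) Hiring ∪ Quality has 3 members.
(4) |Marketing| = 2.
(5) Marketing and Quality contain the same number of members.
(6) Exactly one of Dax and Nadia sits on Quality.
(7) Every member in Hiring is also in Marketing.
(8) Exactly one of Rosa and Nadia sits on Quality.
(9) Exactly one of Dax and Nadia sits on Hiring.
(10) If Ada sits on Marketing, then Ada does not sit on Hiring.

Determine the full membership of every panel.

Marketing = {Ada, Dax}; Hiring = {Dax}; Quality = {Ada, Nadia}

From (1): Ada ∈ Marketing.
(10): Ada ∉ Hiring.
Suppose Ada ∉ Quality: no assignment then satisfies all the clues, so Ada ∈ Quality.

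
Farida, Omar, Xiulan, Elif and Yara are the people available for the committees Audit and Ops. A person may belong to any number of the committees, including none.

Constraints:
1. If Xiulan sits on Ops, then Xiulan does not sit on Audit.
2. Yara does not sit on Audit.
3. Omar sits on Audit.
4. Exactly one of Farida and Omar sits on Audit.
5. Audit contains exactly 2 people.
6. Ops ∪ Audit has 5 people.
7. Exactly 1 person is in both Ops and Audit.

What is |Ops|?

4

From (2): Yara ∉ Audit.
From (3): Omar ∈ Audit.
(4) (exactly one): Farida ∉ Audit.
Suppose Farida ∉ Ops: no assignment then satisfies all the clues, so Farida ∈ Ops.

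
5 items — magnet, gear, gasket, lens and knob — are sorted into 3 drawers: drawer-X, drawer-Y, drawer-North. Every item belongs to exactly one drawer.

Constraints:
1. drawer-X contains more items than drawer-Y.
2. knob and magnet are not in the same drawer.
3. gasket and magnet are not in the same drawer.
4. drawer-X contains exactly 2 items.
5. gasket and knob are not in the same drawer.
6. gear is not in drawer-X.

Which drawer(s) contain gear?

gear: drawer-North

From (6): gear ∉ drawer-X.
Suppose gear ∈ drawer-Y: no assignment then satisfies all the clues, so gear ∉ drawer-Y.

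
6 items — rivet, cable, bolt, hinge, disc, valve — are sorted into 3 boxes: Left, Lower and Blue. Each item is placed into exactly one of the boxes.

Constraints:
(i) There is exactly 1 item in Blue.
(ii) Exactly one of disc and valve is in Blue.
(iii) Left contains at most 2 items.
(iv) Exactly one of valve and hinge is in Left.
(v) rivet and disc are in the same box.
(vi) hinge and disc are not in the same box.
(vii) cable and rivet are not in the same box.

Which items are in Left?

Left = {cable, hinge}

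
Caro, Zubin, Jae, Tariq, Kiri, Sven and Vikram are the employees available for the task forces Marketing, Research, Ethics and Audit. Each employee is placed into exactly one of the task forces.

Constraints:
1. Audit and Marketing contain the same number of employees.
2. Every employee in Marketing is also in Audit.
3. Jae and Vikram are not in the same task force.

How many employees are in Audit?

0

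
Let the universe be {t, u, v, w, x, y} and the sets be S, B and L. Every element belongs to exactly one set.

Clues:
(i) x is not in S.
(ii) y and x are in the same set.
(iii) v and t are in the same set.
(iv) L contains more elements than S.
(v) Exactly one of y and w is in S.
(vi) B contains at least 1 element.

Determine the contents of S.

S = {w}

From (i): x ∉ S.
(ii): y matches x: y ∉ S.
(v) (exactly one): w ∈ S.
Suppose t ∈ S: no assignment then satisfies all the clues, so t ∉ S.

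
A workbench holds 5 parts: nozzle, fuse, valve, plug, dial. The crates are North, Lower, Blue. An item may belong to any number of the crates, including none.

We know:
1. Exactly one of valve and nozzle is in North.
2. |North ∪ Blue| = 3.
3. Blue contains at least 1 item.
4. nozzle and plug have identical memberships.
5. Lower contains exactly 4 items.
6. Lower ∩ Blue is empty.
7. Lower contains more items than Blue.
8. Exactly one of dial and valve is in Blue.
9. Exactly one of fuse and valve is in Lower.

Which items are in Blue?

Blue = {valve}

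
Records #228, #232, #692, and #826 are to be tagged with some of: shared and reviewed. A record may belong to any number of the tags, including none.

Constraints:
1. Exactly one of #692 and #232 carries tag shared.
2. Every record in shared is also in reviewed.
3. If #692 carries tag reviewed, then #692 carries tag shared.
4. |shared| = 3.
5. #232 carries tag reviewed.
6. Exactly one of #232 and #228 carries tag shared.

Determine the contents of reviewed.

reviewed = {#228, #232, #692, #826}

From (5): #232 ∈ reviewed.
Suppose #228 ∉ reviewed: no assignment then satisfies all the clues, so #228 ∈ reviewed.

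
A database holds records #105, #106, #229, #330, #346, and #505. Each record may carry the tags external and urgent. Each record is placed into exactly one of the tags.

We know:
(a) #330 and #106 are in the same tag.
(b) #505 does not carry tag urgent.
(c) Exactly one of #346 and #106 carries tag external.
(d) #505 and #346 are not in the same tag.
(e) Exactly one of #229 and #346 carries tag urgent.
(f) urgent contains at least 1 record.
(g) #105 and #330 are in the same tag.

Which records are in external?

external = {#105, #106, #229, #330, #505}

From (b): #505 ∉ urgent.
Only one tag left: #505 ∈ external.
(d): #346 ∉ external.
Only one tag left: #346 ∈ urgent.
(c) (exactly one): #106 ∈ external.
(e) (exactly one): #229 ∉ urgent.
Only one tag left: #229 ∈ external.
(a): #330 matches #106: #330 ∈ external.
(g): #105 matches #330: #105 ∈ external.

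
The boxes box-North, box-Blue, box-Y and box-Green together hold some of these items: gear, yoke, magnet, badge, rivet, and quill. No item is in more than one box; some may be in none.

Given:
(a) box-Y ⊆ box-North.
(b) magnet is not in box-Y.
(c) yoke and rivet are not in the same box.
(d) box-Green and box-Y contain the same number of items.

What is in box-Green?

box-Green = {}

From (b): magnet ∉ box-Y.
Suppose gear ∈ box-Green: no assignment then satisfies all the clues, so gear ∉ box-Green.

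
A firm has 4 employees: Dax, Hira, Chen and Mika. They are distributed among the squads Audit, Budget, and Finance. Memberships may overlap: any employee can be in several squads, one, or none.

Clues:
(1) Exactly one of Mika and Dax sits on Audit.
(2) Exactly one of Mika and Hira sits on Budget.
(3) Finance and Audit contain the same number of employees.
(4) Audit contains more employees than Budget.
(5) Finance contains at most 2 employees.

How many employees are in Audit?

2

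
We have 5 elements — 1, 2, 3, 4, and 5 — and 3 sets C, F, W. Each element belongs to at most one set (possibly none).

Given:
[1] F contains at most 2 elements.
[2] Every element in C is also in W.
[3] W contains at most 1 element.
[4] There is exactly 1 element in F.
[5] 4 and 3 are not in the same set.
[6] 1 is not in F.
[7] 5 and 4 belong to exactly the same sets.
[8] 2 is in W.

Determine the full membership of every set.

C = {}; F = {3}; W = {2}

From (6): 1 ∉ F.
From (8): 2 ∈ W.
(3): W already has 1, so the rest are out.
(2) contrapositive: 1 ∉ C.
(2) contrapositive: 3 ∉ C.
(2) contrapositive: 4 ∉ C.
(2) contrapositive: 5 ∉ C.
Suppose 3 ∉ F: no assignment then satisfies all the clues, so 3 ∈ F.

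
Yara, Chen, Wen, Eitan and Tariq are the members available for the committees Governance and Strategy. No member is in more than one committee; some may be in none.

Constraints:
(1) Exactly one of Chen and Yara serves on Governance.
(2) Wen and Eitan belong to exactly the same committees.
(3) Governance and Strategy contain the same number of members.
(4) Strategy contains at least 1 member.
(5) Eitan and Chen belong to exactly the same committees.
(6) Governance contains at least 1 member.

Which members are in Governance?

Governance = {Yara}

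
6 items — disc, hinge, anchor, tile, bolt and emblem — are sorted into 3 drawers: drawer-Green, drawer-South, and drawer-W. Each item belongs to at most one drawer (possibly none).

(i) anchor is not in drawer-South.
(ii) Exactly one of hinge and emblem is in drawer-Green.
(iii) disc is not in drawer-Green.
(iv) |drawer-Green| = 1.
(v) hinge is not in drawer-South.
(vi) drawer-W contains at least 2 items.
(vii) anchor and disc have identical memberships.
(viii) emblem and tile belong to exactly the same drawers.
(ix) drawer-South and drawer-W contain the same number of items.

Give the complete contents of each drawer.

drawer-Green = {hinge}; drawer-South = {emblem, tile}; drawer-W = {anchor, disc}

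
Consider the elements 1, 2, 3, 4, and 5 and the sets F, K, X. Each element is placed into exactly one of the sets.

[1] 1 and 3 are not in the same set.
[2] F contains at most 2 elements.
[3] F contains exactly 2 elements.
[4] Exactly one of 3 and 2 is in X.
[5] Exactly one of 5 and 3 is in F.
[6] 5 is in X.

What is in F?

F = {3, 4}

From (6): 5 ∈ X.
(5) (exactly one): 3 ∈ F.
(1): 1 ∉ F.
(4) (exactly one): 2 ∈ X.
(3): only 2 candidates remain for F, so all are in.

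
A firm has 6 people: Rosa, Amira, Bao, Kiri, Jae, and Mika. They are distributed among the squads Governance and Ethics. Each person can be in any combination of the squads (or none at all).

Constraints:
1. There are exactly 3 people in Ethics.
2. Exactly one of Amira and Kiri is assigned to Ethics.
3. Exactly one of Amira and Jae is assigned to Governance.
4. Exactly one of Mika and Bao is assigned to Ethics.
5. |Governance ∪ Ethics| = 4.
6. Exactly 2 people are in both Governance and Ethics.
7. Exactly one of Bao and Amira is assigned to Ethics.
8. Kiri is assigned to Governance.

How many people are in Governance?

3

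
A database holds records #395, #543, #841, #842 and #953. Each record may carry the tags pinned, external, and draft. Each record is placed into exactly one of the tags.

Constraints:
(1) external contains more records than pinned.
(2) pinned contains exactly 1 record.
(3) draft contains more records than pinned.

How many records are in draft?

2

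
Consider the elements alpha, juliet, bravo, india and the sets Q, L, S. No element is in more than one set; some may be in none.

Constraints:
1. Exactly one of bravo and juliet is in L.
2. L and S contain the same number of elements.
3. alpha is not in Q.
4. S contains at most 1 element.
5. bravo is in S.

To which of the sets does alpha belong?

alpha: none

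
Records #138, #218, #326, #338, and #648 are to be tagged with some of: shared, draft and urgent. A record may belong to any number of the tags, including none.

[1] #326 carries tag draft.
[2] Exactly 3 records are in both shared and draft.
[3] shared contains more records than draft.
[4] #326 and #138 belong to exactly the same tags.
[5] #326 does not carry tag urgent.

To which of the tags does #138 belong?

From (1): #326 ∈ draft.
From (5): #326 ∉ urgent.
(4): #138 matches #326: #138 ∈ draft.
(4): #138 matches #326: #138 ∉ urgent.
Suppose #138 ∉ shared: no assignment then satisfies all the clues, so #138 ∈ shared.

#138: draft, shared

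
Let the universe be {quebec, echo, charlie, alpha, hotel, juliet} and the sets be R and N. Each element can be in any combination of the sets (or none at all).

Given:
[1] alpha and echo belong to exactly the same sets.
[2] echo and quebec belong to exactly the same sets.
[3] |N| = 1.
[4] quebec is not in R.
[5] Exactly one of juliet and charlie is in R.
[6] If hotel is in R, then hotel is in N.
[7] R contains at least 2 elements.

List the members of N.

N = {hotel}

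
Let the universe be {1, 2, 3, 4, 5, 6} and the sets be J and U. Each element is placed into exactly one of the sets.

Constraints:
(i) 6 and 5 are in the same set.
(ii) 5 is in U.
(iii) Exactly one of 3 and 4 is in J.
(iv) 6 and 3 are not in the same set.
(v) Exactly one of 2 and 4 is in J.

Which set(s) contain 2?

2: J

From (ii): 5 ∈ U.
(i): 6 matches 5: 6 ∉ J.
(i): 6 matches 5: 6 ∈ U.
(iv): 3 ∉ U.
Only one set left: 3 ∈ J.
(iii) (exactly one): 4 ∉ J.
(v) (exactly one): 2 ∈ J.
Only one set left: 4 ∈ U.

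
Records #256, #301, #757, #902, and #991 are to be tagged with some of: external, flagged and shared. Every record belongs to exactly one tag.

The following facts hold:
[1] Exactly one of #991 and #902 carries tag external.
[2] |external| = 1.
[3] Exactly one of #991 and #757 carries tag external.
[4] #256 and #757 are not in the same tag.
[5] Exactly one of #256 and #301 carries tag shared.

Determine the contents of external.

external = {#991}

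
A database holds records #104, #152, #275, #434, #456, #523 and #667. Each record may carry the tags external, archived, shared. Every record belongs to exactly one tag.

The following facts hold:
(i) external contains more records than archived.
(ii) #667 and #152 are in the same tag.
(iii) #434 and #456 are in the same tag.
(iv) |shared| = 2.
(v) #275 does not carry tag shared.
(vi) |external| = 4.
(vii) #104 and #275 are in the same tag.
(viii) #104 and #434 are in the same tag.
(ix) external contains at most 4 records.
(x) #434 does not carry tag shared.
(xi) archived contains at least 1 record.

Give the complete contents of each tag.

From (v): #275 ∉ shared.
From (x): #434 ∉ shared.
(iii): #456 matches #434: #456 ∉ shared.
(vii): #104 matches #275: #104 ∉ shared.
Suppose #104 ∉ external: no assignment then satisfies all the clues, so #104 ∈ external.

external = {#104, #275, #434, #456}; archived = {#523}; shared = {#152, #667}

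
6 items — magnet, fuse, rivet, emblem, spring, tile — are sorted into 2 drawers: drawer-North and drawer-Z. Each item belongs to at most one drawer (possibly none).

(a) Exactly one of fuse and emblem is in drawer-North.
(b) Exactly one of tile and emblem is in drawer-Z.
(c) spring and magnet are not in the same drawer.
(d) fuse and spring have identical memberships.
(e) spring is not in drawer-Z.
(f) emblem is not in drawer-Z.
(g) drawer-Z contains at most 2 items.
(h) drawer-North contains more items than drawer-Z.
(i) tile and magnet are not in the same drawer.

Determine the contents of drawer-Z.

From (e): spring ∉ drawer-Z.
From (f): emblem ∉ drawer-Z.
(b) (exactly one): tile ∈ drawer-Z.
(d): fuse matches spring: fuse ∉ drawer-Z.
(i): magnet ∉ drawer-Z.
Suppose rivet ∈ drawer-Z: no assignment then satisfies all the clues, so rivet ∉ drawer-Z.

drawer-Z = {tile}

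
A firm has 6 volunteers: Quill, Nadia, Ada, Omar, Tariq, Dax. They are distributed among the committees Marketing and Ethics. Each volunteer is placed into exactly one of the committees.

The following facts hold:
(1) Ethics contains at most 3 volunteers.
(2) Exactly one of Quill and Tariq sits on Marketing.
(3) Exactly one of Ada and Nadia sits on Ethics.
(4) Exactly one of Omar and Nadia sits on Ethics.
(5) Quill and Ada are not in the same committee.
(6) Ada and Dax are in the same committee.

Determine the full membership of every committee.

Marketing = {Ada, Dax, Omar, Tariq}; Ethics = {Nadia, Quill}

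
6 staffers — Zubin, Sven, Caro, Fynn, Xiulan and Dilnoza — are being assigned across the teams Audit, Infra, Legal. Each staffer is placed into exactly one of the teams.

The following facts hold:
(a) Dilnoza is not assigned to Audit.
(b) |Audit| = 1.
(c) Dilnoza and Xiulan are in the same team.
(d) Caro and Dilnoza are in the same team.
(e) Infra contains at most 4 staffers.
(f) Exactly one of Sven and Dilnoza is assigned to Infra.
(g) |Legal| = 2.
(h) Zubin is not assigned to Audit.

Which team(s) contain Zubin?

Zubin: Legal

From (a): Dilnoza ∉ Audit.
From (h): Zubin ∉ Audit.
(c): Xiulan matches Dilnoza: Xiulan ∉ Audit.
(d): Caro matches Dilnoza: Caro ∉ Audit.
Suppose Zubin ∈ Infra: no assignment then satisfies all the clues, so Zubin ∉ Infra.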